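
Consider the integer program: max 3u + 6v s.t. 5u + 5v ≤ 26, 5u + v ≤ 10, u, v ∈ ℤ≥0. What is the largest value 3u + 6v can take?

The continuous relaxation peaks at (0, 5.2) with value 31.20; rounding to a feasible lattice point costs some objective.
(u,v)=(0,5): 5·0+5·5=25≤26, 5·0+1·5=5≤10, objective 30.
(u,v)=(1,4): 5·1+5·4=25≤26, 5·1+1·4=9≤10, objective 27.
(u,v)=(0,4): 5·0+5·4=20≤26, 5·0+1·4=4≤10, objective 24.
No feasible integer point exceeds 30.

30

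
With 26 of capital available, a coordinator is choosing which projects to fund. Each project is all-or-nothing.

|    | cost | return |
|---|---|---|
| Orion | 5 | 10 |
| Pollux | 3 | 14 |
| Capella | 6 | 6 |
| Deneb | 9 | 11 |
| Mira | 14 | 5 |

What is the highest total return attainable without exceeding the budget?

Orion + Pollux + Deneb: cost 5 + 3 + 9 = 17 ≤ 26, return 10 + 14 + 11 = 35.
Orion + Pollux + Capella + Deneb: cost 5 + 3 + 6 + 9 = 23 ≤ 26, return 10 + 14 + 6 + 11 = 41.
Best is Orion, Pollux, Capella, and Deneb with total return 41.

41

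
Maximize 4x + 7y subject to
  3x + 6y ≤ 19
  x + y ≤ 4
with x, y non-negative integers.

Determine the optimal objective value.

22

(x,y)=(2,2) is feasible, giving 22.
(x,y)=(0,3) is feasible, giving 21.
(x,y)=(3,1) is feasible, giving 19.
No feasible integer point exceeds 22.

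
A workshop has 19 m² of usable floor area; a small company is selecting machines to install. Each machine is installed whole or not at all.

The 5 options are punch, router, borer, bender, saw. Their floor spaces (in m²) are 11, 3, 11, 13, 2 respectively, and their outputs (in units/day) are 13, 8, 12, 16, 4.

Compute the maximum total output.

28

This is a 0-1 knapsack instance.
Take router, bender, and saw: floor space 3 + 13 + 2 = 18 ≤ 19, output 8 + 16 + 4 = 28.
No other feasible combination does better.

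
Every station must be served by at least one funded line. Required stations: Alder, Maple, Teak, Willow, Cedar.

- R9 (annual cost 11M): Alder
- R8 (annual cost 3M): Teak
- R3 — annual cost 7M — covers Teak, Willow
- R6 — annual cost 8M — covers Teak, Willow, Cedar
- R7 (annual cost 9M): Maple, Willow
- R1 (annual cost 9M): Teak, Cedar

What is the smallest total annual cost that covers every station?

28

Choose R9, R6, and R7: together they cover Alder, Maple, Teak, Willow, Cedar — every station.
Total annual cost: 11 + 8 + 9 = 28.
No cover costs less than 28.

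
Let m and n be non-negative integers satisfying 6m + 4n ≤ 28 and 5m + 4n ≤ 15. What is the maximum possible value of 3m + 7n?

21

Relaxing integrality, the LP optimum is 26.25 at (m,n) = (0, 3.75), which is not an integer point.
(m,n)=(0,3): 6·0+4·3=12≤28, 5·0+4·3=12≤15, objective 21.
(m,n)=(1,2): 6·1+4·2=14≤28, 5·1+4·2=13≤15, objective 17.
(m,n)=(0,2): 6·0+4·2=8≤28, 5·0+4·2=8≤15, objective 14.
Maximum is 21 at (m,n)=(0,3).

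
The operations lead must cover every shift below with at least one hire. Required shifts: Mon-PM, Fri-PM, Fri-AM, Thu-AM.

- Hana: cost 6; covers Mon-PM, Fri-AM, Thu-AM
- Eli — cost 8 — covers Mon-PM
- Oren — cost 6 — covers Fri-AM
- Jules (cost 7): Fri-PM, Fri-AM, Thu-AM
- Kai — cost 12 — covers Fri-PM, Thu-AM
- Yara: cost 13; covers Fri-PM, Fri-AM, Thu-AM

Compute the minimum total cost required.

13

This is a weighted set-cover instance.
Choose Hana and Jules: together they cover Mon-PM, Fri-PM, Fri-AM, Thu-AM — every shift.
Total cost: 6 + 7 = 13.
No cover costs less than 13.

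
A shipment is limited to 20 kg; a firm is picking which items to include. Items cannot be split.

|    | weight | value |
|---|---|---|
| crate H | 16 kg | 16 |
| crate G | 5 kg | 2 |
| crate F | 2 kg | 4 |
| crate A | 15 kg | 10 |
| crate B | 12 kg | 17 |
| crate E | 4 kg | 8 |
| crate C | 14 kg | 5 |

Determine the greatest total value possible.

Allowing fractional choices, the relaxed optimum would be about 31.0, but items are indivisible.
crate B + crate E: weight 12 + 4 = 16 ≤ 20, value 17 + 8 = 25.
crate F + crate B + crate E: weight 2 + 12 + 4 = 18 ≤ 20, value 4 + 17 + 8 = 29.
Best is crate F, crate B, and crate E with total value 29.

29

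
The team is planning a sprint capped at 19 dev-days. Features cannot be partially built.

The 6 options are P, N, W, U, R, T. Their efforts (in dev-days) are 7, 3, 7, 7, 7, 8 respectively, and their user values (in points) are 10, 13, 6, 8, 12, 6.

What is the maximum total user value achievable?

35

Allowing fractional choices, the relaxed optimum would be about 37.3, but features are indivisible.
N + U + R: effort 3 + 7 + 7 = 17 ≤ 19, user value 13 + 8 + 12 = 33.
P + N + U: effort 7 + 3 + 7 = 17 ≤ 19, user value 10 + 13 + 8 = 31.
P + N + R: effort 7 + 3 + 7 = 17 ≤ 19, user value 10 + 13 + 12 = 35.
Best is P, N, and R with total user value 35.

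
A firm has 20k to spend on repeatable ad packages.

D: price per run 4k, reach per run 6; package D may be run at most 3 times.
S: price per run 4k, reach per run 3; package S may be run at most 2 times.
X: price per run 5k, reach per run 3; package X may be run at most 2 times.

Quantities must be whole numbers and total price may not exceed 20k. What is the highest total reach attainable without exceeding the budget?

D has the best ratio (6/4); taking only D gives at most 3×6 = 18 (stopped by the supply cap of 3).
Mixing does better — 3×D and 2×S: price 20 ≤ 20, reach 3·6 + 2·3 = 24.

24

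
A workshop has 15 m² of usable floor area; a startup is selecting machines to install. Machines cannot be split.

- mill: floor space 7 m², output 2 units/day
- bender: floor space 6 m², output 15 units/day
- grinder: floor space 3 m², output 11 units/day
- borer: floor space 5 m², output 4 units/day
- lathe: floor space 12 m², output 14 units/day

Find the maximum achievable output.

Allowing fractional choices, the relaxed optimum would be about 33.0, but machines are indivisible.
bender + grinder: floor space 6 + 3 = 9 ≤ 15, output 15 + 11 = 26.
grinder + lathe: floor space 3 + 12 = 15 ≤ 15, output 11 + 14 = 25.
bender + grinder + borer: floor space 6 + 3 + 5 = 14 ≤ 15, output 15 + 11 + 4 = 30.
Best is bender, grinder, and borer with total output 30.

30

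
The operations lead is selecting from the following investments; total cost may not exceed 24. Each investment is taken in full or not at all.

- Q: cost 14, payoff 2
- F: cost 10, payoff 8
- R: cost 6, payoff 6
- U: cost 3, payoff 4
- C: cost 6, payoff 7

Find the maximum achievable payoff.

This is a 0-1 knapsack instance.
Allowing fractional choices, the relaxed optimum would be about 24.2, but investments are indivisible.
F + U + C: cost 10 + 3 + 6 = 19 ≤ 24, payoff 8 + 4 + 7 = 19.
F + R + C: cost 10 + 6 + 6 = 22 ≤ 24, payoff 8 + 6 + 7 = 21.
Best is F, R, and C with total payoff 21.

21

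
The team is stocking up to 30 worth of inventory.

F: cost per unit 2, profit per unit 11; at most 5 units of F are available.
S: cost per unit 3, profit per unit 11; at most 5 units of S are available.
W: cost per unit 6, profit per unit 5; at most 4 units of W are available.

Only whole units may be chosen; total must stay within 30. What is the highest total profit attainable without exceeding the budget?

110

F has the best ratio (11/2); taking only F gives at most 5×11 = 55 (stopped by the supply cap of 5).
Mixing does better — 5×F and 5×S: cost 25 ≤ 30, profit 5·11 + 5·11 = 110.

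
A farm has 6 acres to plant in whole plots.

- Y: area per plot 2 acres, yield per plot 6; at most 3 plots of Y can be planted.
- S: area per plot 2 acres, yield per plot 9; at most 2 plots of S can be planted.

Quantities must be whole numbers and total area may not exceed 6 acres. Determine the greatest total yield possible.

This is a bounded integer knapsack.
1×Y and 2×S: area 6 ≤ 6, yield 1·6 + 2·9 = 24.
2×Y and 1×S: area 6 ≤ 6, yield 2·6 + 1·9 = 21.
Best is 24.

24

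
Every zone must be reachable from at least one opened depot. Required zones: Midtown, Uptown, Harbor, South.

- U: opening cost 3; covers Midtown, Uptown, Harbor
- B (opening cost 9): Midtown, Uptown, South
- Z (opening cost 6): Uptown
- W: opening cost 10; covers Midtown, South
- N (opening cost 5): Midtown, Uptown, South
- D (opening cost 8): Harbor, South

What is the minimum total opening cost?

Choose U and N: together they cover Midtown, Uptown, Harbor, South — every zone.
Total opening cost: 3 + 5 = 8.
No cover costs less than 8.

8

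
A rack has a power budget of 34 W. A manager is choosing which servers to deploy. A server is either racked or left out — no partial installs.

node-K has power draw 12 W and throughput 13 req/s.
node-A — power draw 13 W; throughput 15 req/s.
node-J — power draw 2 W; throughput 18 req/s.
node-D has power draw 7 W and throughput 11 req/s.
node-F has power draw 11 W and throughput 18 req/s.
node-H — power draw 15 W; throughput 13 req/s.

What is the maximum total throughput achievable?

Take node-A, node-J, node-D, and node-F: power draw 13 + 2 + 7 + 11 = 33 ≤ 34, throughput 15 + 18 + 11 + 18 = 62.
No other feasible combination does better.

62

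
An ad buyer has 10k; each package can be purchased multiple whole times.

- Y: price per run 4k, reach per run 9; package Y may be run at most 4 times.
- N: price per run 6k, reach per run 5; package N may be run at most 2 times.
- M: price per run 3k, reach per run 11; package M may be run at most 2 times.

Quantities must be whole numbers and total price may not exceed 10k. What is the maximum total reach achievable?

2×M: price 6 ≤ 10, reach 2·11 = 22.
1×Y and 2×M: price 10 ≤ 10, reach 1·9 + 2·11 = 31.
Best is 31.

31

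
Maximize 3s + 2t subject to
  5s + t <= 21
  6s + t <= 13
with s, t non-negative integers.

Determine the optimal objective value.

26

(s,t)=(0,13): 5·0+1·13=13≤21, 6·0+1·13=13≤13, objective 26.
(s,t)=(0,12): 5·0+1·12=12≤21, 6·0+1·12=12≤13, objective 24.
The best lattice point is (0,13), giving 26.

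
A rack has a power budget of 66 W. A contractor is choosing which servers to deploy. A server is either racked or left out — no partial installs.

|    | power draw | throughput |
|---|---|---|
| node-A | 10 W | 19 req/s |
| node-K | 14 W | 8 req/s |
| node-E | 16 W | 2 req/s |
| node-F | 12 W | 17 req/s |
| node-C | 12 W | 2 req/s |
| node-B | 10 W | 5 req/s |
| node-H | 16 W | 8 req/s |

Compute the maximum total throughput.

Allowing fractional choices, the relaxed optimum would be about 57.7, but servers are indivisible.
node-A + node-K + node-F + node-B + node-H: power draw 10 + 14 + 12 + 10 + 16 = 62 ≤ 66, throughput 19 + 8 + 17 + 5 + 8 = 57.
node-A + node-K + node-F + node-C + node-H: power draw 10 + 14 + 12 + 12 + 16 = 64 ≤ 66, throughput 19 + 8 + 17 + 2 + 8 = 54.
node-A + node-K + node-F + node-H: power draw 10 + 14 + 12 + 16 = 52 ≤ 66, throughput 19 + 8 + 17 + 8 = 52.
Best is node-A, node-K, node-F, node-B, and node-H with total throughput 57.

57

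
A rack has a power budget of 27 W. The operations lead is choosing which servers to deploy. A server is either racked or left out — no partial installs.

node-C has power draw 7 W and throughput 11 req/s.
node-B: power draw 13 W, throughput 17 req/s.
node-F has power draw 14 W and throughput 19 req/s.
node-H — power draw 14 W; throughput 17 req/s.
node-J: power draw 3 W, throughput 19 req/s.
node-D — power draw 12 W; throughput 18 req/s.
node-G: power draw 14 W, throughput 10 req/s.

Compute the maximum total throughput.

Allowing fractional choices, the relaxed optimum would be about 54.8, but servers are indivisible.
node-C + node-F + node-J: power draw 7 + 14 + 3 = 24 ≤ 27, throughput 11 + 19 + 19 = 49.
node-C + node-J + node-D: power draw 7 + 3 + 12 = 22 ≤ 27, throughput 11 + 19 + 18 = 48.
node-C + node-B + node-J: power draw 7 + 13 + 3 = 23 ≤ 27, throughput 11 + 17 + 19 = 47.
Best is node-C, node-F, and node-J with total throughput 49.

49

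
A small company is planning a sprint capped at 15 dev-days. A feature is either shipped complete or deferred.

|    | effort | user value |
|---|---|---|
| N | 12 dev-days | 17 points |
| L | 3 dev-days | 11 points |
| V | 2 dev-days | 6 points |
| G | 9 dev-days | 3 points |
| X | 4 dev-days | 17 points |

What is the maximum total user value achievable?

34

Take L, V, and X: effort 3 + 2 + 4 = 9 ≤ 15, user value 11 + 6 + 17 = 34.
No other feasible combination does better.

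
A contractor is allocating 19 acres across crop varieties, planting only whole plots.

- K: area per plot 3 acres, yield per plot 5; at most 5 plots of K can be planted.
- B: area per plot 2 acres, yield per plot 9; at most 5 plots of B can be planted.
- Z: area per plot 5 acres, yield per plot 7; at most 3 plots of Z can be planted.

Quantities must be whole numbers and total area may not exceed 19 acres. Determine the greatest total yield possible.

This is a bounded integer knapsack.
1×K, 5×B, and 1×Z: area 18 ≤ 19, yield 1·5 + 5·9 + 1·7 = 57.
3×K and 5×B: area 19 ≤ 19, yield 3·5 + 5·9 = 60.
Best is 60.

60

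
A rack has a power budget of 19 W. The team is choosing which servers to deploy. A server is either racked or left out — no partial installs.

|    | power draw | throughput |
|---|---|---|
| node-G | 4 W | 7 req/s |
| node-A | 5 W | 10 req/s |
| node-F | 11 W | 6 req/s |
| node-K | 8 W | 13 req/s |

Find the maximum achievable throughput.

30

node-A + node-K: power draw 5 + 8 = 13 ≤ 19, throughput 10 + 13 = 23.
node-G + node-A + node-K: power draw 4 + 5 + 8 = 17 ≤ 19, throughput 7 + 10 + 13 = 30.
node-G + node-K: power draw 4 + 8 = 12 ≤ 19, throughput 7 + 13 = 20.
Best is node-G, node-A, and node-K with total throughput 30.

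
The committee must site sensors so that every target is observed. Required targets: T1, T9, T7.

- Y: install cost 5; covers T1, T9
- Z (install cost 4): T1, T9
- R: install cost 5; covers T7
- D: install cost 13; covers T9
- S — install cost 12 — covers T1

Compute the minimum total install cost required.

9

Choose Z and R: together they cover T1, T9, T7 — every target.
Total install cost: 4 + 5 = 9.
No cover costs less than 9.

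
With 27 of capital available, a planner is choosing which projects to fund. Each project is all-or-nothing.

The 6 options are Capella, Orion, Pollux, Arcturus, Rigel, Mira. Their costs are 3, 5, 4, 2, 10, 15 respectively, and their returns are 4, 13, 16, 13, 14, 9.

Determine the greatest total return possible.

Orion + Pollux + Arcturus + Mira: cost 5 + 4 + 2 + 15 = 26 ≤ 27, return 13 + 16 + 13 + 9 = 51.
Orion + Pollux + Arcturus + Rigel: cost 5 + 4 + 2 + 10 = 21 ≤ 27, return 13 + 16 + 13 + 14 = 56.
Capella + Orion + Pollux + Arcturus + Rigel: cost 3 + 5 + 4 + 2 + 10 = 24 ≤ 27, return 4 + 13 + 16 + 13 + 14 = 60.
Best is Capella, Orion, Pollux, Arcturus, and Rigel with total return 60.

60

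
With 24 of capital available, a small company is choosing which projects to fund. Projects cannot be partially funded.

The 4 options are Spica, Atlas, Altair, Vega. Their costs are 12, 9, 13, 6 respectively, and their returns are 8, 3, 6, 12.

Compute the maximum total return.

Treat it as a binary knapsack problem.
Take Spica and Vega: cost 12 + 6 = 18 ≤ 24, return 8 + 12 = 20.
No other feasible combination does better.

20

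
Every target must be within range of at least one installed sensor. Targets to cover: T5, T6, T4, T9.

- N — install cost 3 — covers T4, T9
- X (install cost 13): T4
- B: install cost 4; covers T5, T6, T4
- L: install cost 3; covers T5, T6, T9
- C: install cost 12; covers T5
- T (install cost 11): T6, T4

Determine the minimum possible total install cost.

6

Choose N and L: together they cover T5, T6, T4, T9 — every target.
Total install cost: 3 + 3 = 6.
No cover costs less than 6.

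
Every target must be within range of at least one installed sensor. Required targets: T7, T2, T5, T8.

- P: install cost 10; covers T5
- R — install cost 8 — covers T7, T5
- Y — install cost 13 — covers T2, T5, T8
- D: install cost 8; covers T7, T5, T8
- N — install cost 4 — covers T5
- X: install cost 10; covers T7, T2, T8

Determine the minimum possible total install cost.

14

The greedy cost-per-new-target heuristic would pick D and X for 18, but a cheaper cover exists.
Choose N and X: together they cover T7, T2, T5, T8 — every target.
Total install cost: 4 + 10 = 14.
No cover costs less than 14.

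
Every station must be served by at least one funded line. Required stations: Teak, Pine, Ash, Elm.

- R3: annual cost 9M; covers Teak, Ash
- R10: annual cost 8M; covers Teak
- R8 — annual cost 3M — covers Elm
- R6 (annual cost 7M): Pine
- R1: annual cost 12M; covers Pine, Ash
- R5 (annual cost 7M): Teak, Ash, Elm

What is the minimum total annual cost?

14

Choose R6 and R5: together they cover Teak, Pine, Ash, Elm — every station.
Total annual cost: 7 + 7 = 14.
No cover costs less than 14.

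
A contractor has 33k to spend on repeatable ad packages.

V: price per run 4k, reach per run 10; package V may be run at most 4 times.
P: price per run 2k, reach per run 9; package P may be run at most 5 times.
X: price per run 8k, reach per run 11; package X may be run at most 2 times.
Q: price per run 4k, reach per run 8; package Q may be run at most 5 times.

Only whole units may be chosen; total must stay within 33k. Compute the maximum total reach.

93

4×V, 5×P, and 1×Q: price 30 ≤ 33, reach 4·10 + 5·9 + 1·8 = 93.
4×V, 4×P, and 2×Q: price 32 ≤ 33, reach 4·10 + 4·9 + 2·8 = 92.
Best is 93.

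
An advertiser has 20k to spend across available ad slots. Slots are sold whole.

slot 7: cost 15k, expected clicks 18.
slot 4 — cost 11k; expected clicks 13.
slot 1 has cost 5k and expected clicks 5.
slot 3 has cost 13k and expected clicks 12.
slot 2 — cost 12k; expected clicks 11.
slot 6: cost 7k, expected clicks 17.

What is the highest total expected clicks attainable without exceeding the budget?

30

Allowing fractional choices, the relaxed optimum would be about 32.6, but ad slots are indivisible.
slot 2 + slot 6: cost 12 + 7 = 19 ≤ 20, expected clicks 11 + 17 = 28.
slot 3 + slot 6: cost 13 + 7 = 20 ≤ 20, expected clicks 12 + 17 = 29.
slot 4 + slot 6: cost 11 + 7 = 18 ≤ 20, expected clicks 13 + 17 = 30.
Best is slot 4 and slot 6 with total expected clicks 30.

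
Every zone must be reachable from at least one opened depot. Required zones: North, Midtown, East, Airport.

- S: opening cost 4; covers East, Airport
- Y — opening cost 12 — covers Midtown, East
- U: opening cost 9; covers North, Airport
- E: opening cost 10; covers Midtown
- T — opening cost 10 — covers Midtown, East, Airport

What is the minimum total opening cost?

19

Choose U and T: together they cover North, Midtown, East, Airport — every zone.
Total opening cost: 9 + 10 = 19.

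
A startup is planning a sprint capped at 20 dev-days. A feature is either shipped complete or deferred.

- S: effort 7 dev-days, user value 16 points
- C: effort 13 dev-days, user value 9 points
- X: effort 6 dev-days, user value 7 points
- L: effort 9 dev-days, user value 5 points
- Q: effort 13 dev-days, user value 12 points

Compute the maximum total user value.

28

Treat it as a binary knapsack problem.
Allowing fractional choices, the relaxed optimum would be about 29.5, but features are indivisible.
S + C: effort 7 + 13 = 20 ≤ 20, user value 16 + 9 = 25.
S + X: effort 7 + 6 = 13 ≤ 20, user value 16 + 7 = 23.
S + Q: effort 7 + 13 = 20 ≤ 20, user value 16 + 12 = 28.
Best is S and Q with total user value 28.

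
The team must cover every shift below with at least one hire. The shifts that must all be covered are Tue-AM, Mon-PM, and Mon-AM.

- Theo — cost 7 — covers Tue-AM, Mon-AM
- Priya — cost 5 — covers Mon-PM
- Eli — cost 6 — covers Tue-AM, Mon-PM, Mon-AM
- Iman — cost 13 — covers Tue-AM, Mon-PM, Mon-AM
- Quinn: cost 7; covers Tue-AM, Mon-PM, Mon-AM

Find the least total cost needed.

Eli alone covers Tue-AM, Mon-PM, Mon-AM — every shift.
Total cost: 6.
No cover costs less than 6.

6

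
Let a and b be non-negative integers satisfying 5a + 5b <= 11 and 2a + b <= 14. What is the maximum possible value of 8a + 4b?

Relaxing integrality, the LP optimum is 17.60 at (a,b) = (2.2, 0), which is not an integer point.
(a,b)=(2,0): 5·2+5·0=10≤11, 2·2+1·0=4≤14, objective 16.
(a,b)=(1,1): 5·1+5·1=10≤11, 2·1+1·1=3≤14, objective 12.
(a,b)=(1,0): 5·1+5·0=5≤11, 2·1+1·0=2≤14, objective 8.
Maximum is 16 at (a,b)=(2,0).

16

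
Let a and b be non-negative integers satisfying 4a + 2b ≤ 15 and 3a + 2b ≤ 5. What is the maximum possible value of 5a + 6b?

Relaxing integrality, the LP optimum is 15.00 at (a,b) = (0, 2.5), which is not an integer point.
(a,b)=(0,2): 4·0+2·2=4≤15, 3·0+2·2=4≤5, objective 12.
(a,b)=(1,1): 4·1+2·1=6≤15, 3·1+2·1=5≤5, objective 11.
(a,b)=(0,1): 4·0+2·1=2≤15, 3·0+2·1=2≤5, objective 6.
The best lattice point is (0,2), giving 12.

12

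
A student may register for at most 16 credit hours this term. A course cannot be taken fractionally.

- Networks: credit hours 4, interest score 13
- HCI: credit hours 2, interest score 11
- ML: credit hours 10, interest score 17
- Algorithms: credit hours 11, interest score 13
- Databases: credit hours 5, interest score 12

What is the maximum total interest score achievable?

41

This is a 0-1 knapsack instance.
Take Networks, HCI, and ML: credit hours 4 + 2 + 10 = 16 ≤ 16, interest score 13 + 11 + 17 = 41.
No other feasible combination does better.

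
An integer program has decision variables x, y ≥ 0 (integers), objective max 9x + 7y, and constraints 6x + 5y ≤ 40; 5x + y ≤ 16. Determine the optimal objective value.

(x,y)=(0,8): 6·0+5·8=40≤40, 5·0+1·8=8≤16, objective 56.
(x,y)=(2,5): 6·2+5·5=37≤40, 5·2+1·5=15≤16, objective 53.
No feasible integer point exceeds 56.

56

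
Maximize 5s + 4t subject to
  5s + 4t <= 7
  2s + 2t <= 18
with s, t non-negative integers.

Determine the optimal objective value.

(s,t)=(1,0): 5·1+4·0=5≤7, 2·1+2·0=2≤18, objective 5.
(s,t)=(0,1): 5·0+4·1=4≤7, 2·0+2·1=2≤18, objective 4.
The best lattice point is (1,0), giving 5.

5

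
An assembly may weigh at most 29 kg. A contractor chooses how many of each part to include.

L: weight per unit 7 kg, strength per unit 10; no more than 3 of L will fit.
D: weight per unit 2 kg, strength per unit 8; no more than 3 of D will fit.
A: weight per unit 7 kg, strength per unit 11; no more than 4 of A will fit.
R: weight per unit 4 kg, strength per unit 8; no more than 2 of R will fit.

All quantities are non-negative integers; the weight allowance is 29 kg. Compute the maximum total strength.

62

This is a bounded integer knapsack.
Take 3×D, 2×A, and 2×R: weight 28 ≤ 29, strength 3·8 + 2·11 + 2·8 = 62.
D has the best ratio (8/2) and is taken to its limit of 3; remaining capacity is filled optimally with the others.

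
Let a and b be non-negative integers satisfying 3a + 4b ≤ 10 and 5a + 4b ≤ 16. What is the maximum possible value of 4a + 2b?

12

Relaxing integrality, the LP optimum is 12.80 at (a,b) = (3.2, 0), which is not an integer point.
(a,b)=(3,0): 3·3+4·0=9≤10, 5·3+4·0=15≤16, objective 12.
(a,b)=(2,1): 3·2+4·1=10≤10, 5·2+4·1=14≤16, objective 10.
(a,b)=(2,0): 3·2+4·0=6≤10, 5·2+4·0=10≤16, objective 8.
The best lattice point is (3,0), giving 12.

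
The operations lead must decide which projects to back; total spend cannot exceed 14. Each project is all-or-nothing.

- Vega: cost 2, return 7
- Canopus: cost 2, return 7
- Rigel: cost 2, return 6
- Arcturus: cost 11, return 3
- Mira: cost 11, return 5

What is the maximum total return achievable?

Allowing fractional choices, the relaxed optimum would be about 23.6, but projects are indivisible.
Vega + Canopus + Rigel: cost 2 + 2 + 2 = 6 ≤ 14, return 7 + 7 + 6 = 20.
Vega + Canopus: cost 2 + 2 = 4 ≤ 14, return 7 + 7 = 14.
Vega + Rigel: cost 2 + 2 = 4 ≤ 14, return 7 + 6 = 13.
Best is Vega, Canopus, and Rigel with total return 20.

20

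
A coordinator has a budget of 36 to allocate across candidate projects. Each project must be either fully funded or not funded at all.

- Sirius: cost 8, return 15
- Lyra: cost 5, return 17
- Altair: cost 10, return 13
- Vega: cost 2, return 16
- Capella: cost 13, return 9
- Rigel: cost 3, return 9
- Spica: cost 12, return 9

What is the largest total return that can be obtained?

70

Allowing fractional choices, the relaxed optimum would be about 76.0, but projects are indivisible.
Sirius + Lyra + Vega + Rigel + Spica: cost 8 + 5 + 2 + 3 + 12 = 30 ≤ 36, return 15 + 17 + 16 + 9 + 9 = 66.
Sirius + Lyra + Vega + Capella + Rigel: cost 8 + 5 + 2 + 13 + 3 = 31 ≤ 36, return 15 + 17 + 16 + 9 + 9 = 66.
Sirius + Lyra + Altair + Vega + Rigel: cost 8 + 5 + 10 + 2 + 3 = 28 ≤ 36, return 15 + 17 + 13 + 16 + 9 = 70.
Best is Sirius, Lyra, Altair, Vega, and Rigel with total return 70.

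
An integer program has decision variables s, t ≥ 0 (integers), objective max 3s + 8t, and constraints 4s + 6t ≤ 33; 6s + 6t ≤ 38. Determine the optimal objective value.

40

Relaxing integrality, the LP optimum is 44.00 at (s,t) = (0, 5.5), which is not an integer point.
(s,t)=(0,5): 4·0+6·5=30≤33, 6·0+6·5=30≤38, objective 40.
(s,t)=(1,4): 4·1+6·4=28≤33, 6·1+6·4=30≤38, objective 35.
(s,t)=(0,4): 4·0+6·4=24≤33, 6·0+6·4=24≤38, objective 32.
No feasible integer point exceeds 40.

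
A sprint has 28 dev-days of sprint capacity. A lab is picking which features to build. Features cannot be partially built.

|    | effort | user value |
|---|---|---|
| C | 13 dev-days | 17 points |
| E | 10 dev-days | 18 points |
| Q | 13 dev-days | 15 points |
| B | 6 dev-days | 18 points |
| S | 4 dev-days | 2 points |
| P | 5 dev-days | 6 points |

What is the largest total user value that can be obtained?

44

Allowing fractional choices, the relaxed optimum would be about 51.7, but features are indivisible.
C + B + S + P: effort 13 + 6 + 4 + 5 = 28 ≤ 28, user value 17 + 18 + 2 + 6 = 43.
E + B + S + P: effort 10 + 6 + 4 + 5 = 25 ≤ 28, user value 18 + 18 + 2 + 6 = 44.
E + B + P: effort 10 + 6 + 5 = 21 ≤ 28, user value 18 + 18 + 6 = 42.
Best is E, B, S, and P with total user value 44.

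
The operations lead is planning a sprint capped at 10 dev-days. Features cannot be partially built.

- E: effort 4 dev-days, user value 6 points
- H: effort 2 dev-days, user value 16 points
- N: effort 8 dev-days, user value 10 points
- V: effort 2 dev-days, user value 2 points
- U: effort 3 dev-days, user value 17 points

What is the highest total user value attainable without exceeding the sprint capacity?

39

Allowing fractional choices, the relaxed optimum would be about 40.2, but features are indivisible.
H + U: effort 2 + 3 = 5 ≤ 10, user value 16 + 17 = 33.
H + V + U: effort 2 + 2 + 3 = 7 ≤ 10, user value 16 + 2 + 17 = 35.
E + H + U: effort 4 + 2 + 3 = 9 ≤ 10, user value 6 + 16 + 17 = 39.
Best is E, H, and U with total user value 39.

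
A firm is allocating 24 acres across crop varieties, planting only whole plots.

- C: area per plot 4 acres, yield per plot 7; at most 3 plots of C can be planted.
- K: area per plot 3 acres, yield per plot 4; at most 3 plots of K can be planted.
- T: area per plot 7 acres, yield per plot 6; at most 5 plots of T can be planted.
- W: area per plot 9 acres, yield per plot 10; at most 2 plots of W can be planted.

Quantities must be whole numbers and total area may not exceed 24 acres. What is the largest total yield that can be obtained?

35

C has the best ratio (7/4); taking only C gives at most 3×7 = 21 (stopped by the supply cap of 3).
Mixing does better — 3×C, 1×K, and 1×W: area 24 ≤ 24, yield 3·7 + 1·4 + 1·10 = 35.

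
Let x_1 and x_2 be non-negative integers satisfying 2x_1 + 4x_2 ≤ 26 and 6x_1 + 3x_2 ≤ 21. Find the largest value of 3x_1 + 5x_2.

30

The continuous relaxation peaks at (0.333, 6.33) with value 32.67; rounding to a feasible lattice point costs some objective.
(x_1,x_2)=(0,6) is feasible, giving 30.
(x_1,x_2)=(1,5) is feasible, giving 28.
(x_1,x_2)=(0,5) is feasible, giving 25.
No feasible integer point exceeds 30.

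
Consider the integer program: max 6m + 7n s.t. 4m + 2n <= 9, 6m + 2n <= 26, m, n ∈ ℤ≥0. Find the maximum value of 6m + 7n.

28

Relaxing integrality, the LP optimum is 31.50 at (m,n) = (0, 4.5), which is not an integer point.
(m,n)=(0,4): 4·0+2·4=8≤9, 6·0+2·4=8≤26, objective 28.
(m,n)=(0,3): 4·0+2·3=6≤9, 6·0+2·3=6≤26, objective 21.
The best lattice point is (0,4), giving 28.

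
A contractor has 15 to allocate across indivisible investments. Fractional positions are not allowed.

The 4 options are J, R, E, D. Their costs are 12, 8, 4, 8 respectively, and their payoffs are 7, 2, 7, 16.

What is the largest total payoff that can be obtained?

23

D: cost 8 ≤ 15, payoff 16.
E + D: cost 4 + 8 = 12 ≤ 15, payoff 7 + 16 = 23.
Best is E and D with total payoff 23.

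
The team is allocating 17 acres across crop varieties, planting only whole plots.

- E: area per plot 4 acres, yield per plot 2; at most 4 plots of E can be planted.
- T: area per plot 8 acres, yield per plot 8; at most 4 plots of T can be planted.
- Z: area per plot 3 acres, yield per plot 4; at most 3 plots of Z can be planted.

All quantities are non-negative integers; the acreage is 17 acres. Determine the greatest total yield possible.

1×T and 2×Z: area 14 ≤ 17, yield 1·8 + 2·4 = 16.
1×T and 3×Z: area 17 ≤ 17, yield 1·8 + 3·4 = 20.
Best is 20.

20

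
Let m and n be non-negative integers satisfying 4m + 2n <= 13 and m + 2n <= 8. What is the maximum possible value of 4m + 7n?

The continuous relaxation peaks at (1.67, 3.17) with value 28.83; rounding to a feasible lattice point costs some objective.
(m,n)=(0,4): 4·0+2·4=8≤13, 1·0+2·4=8≤8, objective 28.
(m,n)=(1,3): 4·1+2·3=10≤13, 1·1+2·3=7≤8, objective 25.
(m,n)=(2,2): 4·2+2·2=12≤13, 1·2+2·2=6≤8, objective 22.
The best lattice point is (0,4), giving 28.

28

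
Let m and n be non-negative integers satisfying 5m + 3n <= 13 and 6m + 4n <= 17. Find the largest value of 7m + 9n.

Relaxing integrality, the LP optimum is 38.25 at (m,n) = (0, 4.25), which is not an integer point.
(m,n)=(0,4) is feasible, giving 36.
(m,n)=(0,3) is feasible, giving 27.
The best lattice point is (0,4), giving 36.

36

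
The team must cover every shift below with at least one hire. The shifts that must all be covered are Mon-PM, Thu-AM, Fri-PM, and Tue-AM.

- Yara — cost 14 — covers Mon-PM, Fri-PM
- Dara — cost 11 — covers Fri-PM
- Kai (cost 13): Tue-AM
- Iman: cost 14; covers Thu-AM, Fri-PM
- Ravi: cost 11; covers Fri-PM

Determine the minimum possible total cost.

This is an integer covering problem.
Choose Yara, Kai, and Iman: together they cover Mon-PM, Thu-AM, Fri-PM, Tue-AM — every shift.
Total cost: 14 + 13 + 14 = 41.
No cover costs less than 41.

41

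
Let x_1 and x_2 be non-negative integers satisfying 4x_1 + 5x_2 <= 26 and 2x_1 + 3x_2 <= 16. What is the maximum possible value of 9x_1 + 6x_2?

Relaxing integrality, the LP optimum is 58.50 at (x_1,x_2) = (6.5, 0), which is not an integer point.
(x_1,x_2)=(6,0): 4·6+5·0=24≤26, 2·6+3·0=12≤16, objective 54.
(x_1,x_2)=(5,1): 4·5+5·1=25≤26, 2·5+3·1=13≤16, objective 51.
(x_1,x_2)=(5,0): 4·5+5·0=20≤26, 2·5+3·0=10≤16, objective 45.
The best lattice point is (6,0), giving 54.

54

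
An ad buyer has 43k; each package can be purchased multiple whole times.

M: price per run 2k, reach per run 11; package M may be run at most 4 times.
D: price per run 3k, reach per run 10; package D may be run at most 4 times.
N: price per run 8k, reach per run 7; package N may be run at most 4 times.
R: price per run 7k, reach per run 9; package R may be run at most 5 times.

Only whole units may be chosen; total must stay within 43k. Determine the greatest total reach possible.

This is a bounded integer knapsack.
Take 4×M, 4×D, and 3×R: price 41 ≤ 43, reach 4·11 + 4·10 + 3·9 = 111.
M has the best ratio (11/2) and is taken to its limit of 4; remaining capacity is filled optimally with the others.

111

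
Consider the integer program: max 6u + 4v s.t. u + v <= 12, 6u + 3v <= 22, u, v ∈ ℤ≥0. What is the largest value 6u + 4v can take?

28

Relaxing integrality, the LP optimum is 29.33 at (u,v) = (0, 7.33), which is not an integer point.
(u,v)=(0,7): 1·0+1·7=7≤12, 6·0+3·7=21≤22, objective 28.
(u,v)=(0,6): 1·0+1·6=6≤12, 6·0+3·6=18≤22, objective 24.
The best lattice point is (0,7), giving 28.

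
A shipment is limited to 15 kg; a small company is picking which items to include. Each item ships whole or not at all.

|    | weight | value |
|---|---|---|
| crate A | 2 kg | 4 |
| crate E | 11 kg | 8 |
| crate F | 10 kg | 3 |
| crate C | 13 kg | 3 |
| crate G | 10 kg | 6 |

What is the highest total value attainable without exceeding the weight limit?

Allowing fractional choices, the relaxed optimum would be about 13.2, but items are indivisible.
crate A + crate G: weight 2 + 10 = 12 ≤ 15, value 4 + 6 = 10.
crate E: weight 11 ≤ 15, value 8.
crate A + crate E: weight 2 + 11 = 13 ≤ 15, value 4 + 8 = 12.
Best is crate A and crate E with total value 12.

12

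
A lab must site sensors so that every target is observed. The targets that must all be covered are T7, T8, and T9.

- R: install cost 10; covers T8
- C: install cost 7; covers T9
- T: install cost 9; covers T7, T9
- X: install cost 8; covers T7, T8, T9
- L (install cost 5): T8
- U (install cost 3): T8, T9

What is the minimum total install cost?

8

The greedy cost-per-new-target heuristic would pick U and X for 11, but a cheaper cover exists.
X alone covers T7, T8, T9 — every target.
Total install cost: 8.
No cover costs less than 8.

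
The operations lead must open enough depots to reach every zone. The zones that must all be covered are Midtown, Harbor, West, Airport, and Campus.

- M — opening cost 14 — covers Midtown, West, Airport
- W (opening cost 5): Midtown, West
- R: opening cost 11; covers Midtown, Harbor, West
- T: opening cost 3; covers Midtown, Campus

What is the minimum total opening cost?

The greedy cost-per-new-zone heuristic would pick T, W, R, and M for 33, but a cheaper cover exists.
Choose M, R, and T: together they cover Midtown, Harbor, West, Airport, Campus — every zone.
Total opening cost: 14 + 11 + 3 = 28.
No cover costs less than 28.

28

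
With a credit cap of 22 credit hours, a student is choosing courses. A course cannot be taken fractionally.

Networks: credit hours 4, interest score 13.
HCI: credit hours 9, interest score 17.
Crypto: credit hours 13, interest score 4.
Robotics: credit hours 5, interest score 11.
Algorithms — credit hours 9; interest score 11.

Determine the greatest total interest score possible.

Treat it as a binary knapsack problem.
Allowing fractional choices, the relaxed optimum would be about 45.9, but courses are indivisible.
Networks + HCI + Robotics: credit hours 4 + 9 + 5 = 18 ≤ 22, interest score 13 + 17 + 11 = 41.
Networks + Robotics + Algorithms: credit hours 4 + 5 + 9 = 18 ≤ 22, interest score 13 + 11 + 11 = 35.
Networks + HCI + Algorithms: credit hours 4 + 9 + 9 = 22 ≤ 22, interest score 13 + 17 + 11 = 41.
The maximum interest score is 41; one optimal choice is Networks, HCI, and Robotics.

41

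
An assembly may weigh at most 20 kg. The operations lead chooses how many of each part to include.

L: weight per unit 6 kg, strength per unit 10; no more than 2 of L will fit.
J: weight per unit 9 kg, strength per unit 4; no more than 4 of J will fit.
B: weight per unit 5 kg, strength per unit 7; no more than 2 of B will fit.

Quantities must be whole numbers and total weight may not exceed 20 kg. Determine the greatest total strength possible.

1×L and 2×B: weight 16 ≤ 20, strength 1·10 + 2·7 = 24.
2×L and 1×B: weight 17 ≤ 20, strength 2·10 + 1·7 = 27.
Best is 27.

27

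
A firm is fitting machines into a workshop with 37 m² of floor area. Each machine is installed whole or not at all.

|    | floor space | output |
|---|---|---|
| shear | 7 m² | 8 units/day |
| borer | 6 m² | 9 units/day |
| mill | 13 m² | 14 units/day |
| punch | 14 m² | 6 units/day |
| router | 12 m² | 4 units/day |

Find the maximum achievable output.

Take shear, borer, and mill: floor space 7 + 6 + 13 = 26 ≤ 37, output 8 + 9 + 14 = 31.
No other feasible combination does better.

31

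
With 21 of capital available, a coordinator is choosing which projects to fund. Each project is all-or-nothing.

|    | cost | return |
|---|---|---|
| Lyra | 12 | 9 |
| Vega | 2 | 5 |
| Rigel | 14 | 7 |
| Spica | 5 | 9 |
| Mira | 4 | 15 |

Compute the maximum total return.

33

Allowing fractional choices, the relaxed optimum would be about 36.5, but projects are indivisible.
Lyra + Vega + Mira: cost 12 + 2 + 4 = 18 ≤ 21, return 9 + 5 + 15 = 29.
Lyra + Spica + Mira: cost 12 + 5 + 4 = 21 ≤ 21, return 9 + 9 + 15 = 33.
Vega + Spica + Mira: cost 2 + 5 + 4 = 11 ≤ 21, return 5 + 9 + 15 = 29.
Best is Lyra, Spica, and Mira with total return 33.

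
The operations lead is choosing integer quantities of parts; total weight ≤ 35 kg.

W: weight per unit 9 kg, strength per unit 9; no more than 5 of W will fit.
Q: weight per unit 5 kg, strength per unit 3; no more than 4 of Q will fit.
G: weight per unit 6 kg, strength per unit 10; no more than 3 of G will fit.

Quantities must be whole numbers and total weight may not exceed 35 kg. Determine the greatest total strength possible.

42

This is a bounded integer knapsack.
G has the best ratio (10/6); taking only G gives at most 3×10 = 30 (stopped by the supply cap of 3).
Mixing does better — 1×W, 1×Q, and 3×G: weight 32 ≤ 35, strength 1·9 + 1·3 + 3·10 = 42.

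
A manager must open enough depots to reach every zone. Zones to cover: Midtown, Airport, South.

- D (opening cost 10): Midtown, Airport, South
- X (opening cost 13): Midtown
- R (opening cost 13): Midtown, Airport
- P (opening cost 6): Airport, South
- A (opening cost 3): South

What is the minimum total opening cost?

The greedy cost-per-new-zone heuristic would pick P and D for 16, but a cheaper cover exists.
D alone covers Midtown, Airport, South — every zone.
Total opening cost: 10.
No cover costs less than 10.

10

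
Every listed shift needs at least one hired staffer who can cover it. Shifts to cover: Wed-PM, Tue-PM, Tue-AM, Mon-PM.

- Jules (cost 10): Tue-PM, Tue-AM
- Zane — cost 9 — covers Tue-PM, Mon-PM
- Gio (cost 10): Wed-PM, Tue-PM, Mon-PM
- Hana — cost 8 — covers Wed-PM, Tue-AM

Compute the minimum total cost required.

17

This is an integer covering problem.
The greedy cost-per-new-shift heuristic would pick Gio and Hana for 18, but a cheaper cover exists.
Choose Zane and Hana: together they cover Wed-PM, Tue-PM, Tue-AM, Mon-PM — every shift.
Total cost: 9 + 8 = 17.
No cover costs less than 17.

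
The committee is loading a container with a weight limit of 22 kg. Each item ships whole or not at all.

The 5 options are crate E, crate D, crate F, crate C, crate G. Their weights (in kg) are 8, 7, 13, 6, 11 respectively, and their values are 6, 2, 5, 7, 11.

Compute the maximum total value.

Take crate C and crate G: weight 6 + 11 = 17 ≤ 22, value 7 + 11 = 18.
No other feasible combination does better.

18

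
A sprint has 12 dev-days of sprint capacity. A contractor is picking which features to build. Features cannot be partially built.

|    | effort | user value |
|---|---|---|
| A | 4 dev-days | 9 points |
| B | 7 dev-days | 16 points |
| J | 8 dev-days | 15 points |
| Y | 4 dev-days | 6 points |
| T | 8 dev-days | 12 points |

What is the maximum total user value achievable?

25

A + J: effort 4 + 8 = 12 ≤ 12, user value 9 + 15 = 24.
B + Y: effort 7 + 4 = 11 ≤ 12, user value 16 + 6 = 22.
A + B: effort 4 + 7 = 11 ≤ 12, user value 9 + 16 = 25.
Best is A and B with total user value 25.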